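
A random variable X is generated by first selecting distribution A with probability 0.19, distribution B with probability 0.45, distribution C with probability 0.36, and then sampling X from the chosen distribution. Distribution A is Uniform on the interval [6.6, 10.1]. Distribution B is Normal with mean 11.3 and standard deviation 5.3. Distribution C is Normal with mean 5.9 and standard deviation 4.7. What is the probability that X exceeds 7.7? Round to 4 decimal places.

0.5948

Conditional on each component, P(X > 7.7): A: 0.685714; B: 0.751509; C: 0.350868.
By total probability, P(X > 7.7) = 0.19·0.685714 + 0.45·0.751509 + 0.36·0.350868 = 0.594777.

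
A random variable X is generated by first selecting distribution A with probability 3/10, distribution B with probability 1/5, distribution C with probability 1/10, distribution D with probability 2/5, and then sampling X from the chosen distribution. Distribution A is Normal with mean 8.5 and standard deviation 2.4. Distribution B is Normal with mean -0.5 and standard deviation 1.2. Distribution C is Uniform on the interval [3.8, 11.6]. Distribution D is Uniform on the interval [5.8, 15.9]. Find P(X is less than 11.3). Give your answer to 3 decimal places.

0.777

Conditional on each component, P(X < 11.3): A: 0.878327; B: 1; C: 0.961538; D: 0.544554.
By total probability, P(X < 11.3) = 0.3·0.878327 + 0.2·1 + 0.1·0.961538 + 0.4·0.544554 = 0.777474.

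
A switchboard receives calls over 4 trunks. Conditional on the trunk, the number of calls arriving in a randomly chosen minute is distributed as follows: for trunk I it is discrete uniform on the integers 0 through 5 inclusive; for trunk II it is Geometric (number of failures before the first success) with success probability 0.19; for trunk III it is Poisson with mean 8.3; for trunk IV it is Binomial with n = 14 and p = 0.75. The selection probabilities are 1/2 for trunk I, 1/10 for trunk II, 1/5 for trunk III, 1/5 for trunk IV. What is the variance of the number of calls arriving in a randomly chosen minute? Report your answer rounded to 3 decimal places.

Per component, I: μ=2.5, E[X²]=9.16667; II: μ=4.26316, E[X²]=40.6122; III: μ=8.3, E[X²]=77.19; IV: μ=10.5, E[X²]=112.875.
E[X] = 0.5·2.5 + 0.1·4.26316 + 0.2·8.3 + 0.2·10.5 = 5.43632.
E[X²] = 0.5·9.16667 + 0.1·40.6122 + 0.2·77.19 + 0.2·112.875 = 46.6576.
Var(X) = E[X²] − (E[X])² = 46.6576 − 29.5535 = 17.104.

17.104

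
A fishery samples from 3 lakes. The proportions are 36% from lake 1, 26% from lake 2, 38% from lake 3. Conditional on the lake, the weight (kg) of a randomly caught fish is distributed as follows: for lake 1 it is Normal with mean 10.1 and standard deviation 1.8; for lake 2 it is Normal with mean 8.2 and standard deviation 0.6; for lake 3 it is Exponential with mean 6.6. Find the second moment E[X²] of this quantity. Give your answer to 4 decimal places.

88.5716

For each component E[X²] = Var + (mean)², giving 1: 105.25; 2: 67.6; 3: 87.12.
Overall E[X²] = 0.36·105.25 + 0.26·67.6 + 0.38·87.12 = 88.5716.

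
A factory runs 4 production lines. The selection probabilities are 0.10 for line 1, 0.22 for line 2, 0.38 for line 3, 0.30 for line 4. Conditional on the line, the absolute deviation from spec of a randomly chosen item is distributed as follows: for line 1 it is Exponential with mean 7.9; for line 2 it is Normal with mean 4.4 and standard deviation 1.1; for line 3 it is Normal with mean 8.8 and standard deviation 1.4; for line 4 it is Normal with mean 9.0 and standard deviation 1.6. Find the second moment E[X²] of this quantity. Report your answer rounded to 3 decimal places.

For each component E[X²] = Var + (mean)², giving 1: 124.82; 2: 20.57; 3: 79.4; 4: 83.56.
Overall E[X²] = 0.1·124.82 + 0.22·20.57 + 0.38·79.4 + 0.3·83.56 = 72.2474.

72.247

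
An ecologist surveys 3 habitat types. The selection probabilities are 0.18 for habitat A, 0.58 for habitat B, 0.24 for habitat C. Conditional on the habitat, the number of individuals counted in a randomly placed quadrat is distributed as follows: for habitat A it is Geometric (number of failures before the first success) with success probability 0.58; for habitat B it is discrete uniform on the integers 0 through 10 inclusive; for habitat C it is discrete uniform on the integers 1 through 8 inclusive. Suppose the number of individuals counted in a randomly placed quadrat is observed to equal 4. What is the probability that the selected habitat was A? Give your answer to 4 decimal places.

0.0378

Likelihoods P(X=4 | ·): A: 0.0180478; B: 0.0909091; C: 0.125.
Posterior ∝ prior × likelihood. Numerator for A: 0.18·0.0180478 = 0.00324861.
Normalizing constant: 0.18·0.0180478 + 0.58·0.0909091 + 0.24·0.125 = 0.0859759.
P(A | observation) = 0.00324861 / 0.0859759 = 0.0377851.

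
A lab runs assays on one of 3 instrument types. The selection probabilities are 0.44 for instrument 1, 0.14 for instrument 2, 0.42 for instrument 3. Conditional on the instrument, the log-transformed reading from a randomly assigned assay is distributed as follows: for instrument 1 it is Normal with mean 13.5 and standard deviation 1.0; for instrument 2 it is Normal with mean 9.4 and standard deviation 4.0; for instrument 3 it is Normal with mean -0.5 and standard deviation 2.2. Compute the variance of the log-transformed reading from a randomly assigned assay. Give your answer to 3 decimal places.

Per component, 1: μ=13.5, E[X²]=183.25; 2: μ=9.4, E[X²]=104.36; 3: μ=-0.5, E[X²]=5.09.
E[X] = 0.44·13.5 + 0.14·9.4 + 0.42·-0.5 = 7.046.
E[X²] = 0.44·183.25 + 0.14·104.36 + 0.42·5.09 = 97.3782.
Var(X) = E[X²] − (E[X])² = 97.3782 − 49.6461 = 47.7321.

47.732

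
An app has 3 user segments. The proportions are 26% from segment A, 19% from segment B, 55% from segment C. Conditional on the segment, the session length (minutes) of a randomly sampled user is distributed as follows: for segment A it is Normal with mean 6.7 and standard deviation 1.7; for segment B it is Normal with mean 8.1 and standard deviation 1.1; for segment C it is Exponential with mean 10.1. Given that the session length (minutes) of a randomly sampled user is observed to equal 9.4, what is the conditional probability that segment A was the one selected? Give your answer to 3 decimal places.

0.237

Likelihoods f(9.4 | ·): A: 0.0664828; B: 0.180397; C: 0.0390377.
Posterior ∝ prior × likelihood. Numerator for A: 0.26·0.0664828 = 0.0172855.
Normalizing constant: 0.26·0.0664828 + 0.19·0.180397 + 0.55·0.0390377 = 0.0730316.
P(A | observation) = 0.0172855 / 0.0730316 = 0.236685.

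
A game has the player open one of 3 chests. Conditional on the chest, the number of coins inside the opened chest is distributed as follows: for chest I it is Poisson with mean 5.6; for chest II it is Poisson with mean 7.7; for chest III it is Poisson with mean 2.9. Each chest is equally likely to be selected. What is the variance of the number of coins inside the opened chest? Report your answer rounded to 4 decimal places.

9.2600

Per component, I: μ=5.6, E[X²]=36.96; II: μ=7.7, E[X²]=66.99; III: μ=2.9, E[X²]=11.31.
E[X] = 0.333333·5.6 + 0.333333·7.7 + 0.333333·2.9 = 5.4.
E[X²] = 0.333333·36.96 + 0.333333·66.99 + 0.333333·11.31 = 38.42.
Var(X) = E[X²] − (E[X])² = 38.42 − 29.16 = 9.26.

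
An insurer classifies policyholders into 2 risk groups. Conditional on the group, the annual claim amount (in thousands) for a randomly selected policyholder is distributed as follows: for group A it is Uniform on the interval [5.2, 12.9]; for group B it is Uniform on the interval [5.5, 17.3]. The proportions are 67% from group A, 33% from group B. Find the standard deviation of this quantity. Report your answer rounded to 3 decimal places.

Per component, A: μ=9.05, E[X²]=86.8433; B: μ=11.4, E[X²]=141.563.
E[X] = 0.67·9.05 + 0.33·11.4 = 9.8255.
E[X²] = 0.67·86.8433 + 0.33·141.563 = 104.901.
Var(X) = E[X²] − (E[X])² = 104.901 − 96.5405 = 8.36048.
SD(X) = √8.36048 = 2.89145.

2.891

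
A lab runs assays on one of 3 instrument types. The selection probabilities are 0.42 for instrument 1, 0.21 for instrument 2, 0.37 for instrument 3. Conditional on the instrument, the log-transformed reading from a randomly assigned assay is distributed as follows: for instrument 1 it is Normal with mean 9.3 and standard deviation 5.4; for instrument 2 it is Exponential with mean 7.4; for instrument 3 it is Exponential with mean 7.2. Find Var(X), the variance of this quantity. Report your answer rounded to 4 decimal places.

43.9344

Per component, 1: μ=9.3, E[X²]=115.65; 2: μ=7.4, E[X²]=109.52; 3: μ=7.2, E[X²]=103.68.
E[X] = 0.42·9.3 + 0.21·7.4 + 0.37·7.2 = 8.124.
E[X²] = 0.42·115.65 + 0.21·109.52 + 0.37·103.68 = 109.934.
Var(X) = E[X²] − (E[X])² = 109.934 − 65.9994 = 43.9344.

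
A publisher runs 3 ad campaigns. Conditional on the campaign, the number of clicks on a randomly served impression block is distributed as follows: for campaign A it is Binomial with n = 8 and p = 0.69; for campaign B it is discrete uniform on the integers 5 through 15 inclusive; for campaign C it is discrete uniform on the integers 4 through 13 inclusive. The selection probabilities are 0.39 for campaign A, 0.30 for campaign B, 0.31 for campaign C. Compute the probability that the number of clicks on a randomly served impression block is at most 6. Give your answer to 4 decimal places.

0.4455

Conditional on each campaign, P(X ≤ 6): A: 0.763951; B: 0.181818; C: 0.3.
By total probability, P(X ≤ 6) = 0.39·0.763951 + 0.3·0.181818 + 0.31·0.3 = 0.445486.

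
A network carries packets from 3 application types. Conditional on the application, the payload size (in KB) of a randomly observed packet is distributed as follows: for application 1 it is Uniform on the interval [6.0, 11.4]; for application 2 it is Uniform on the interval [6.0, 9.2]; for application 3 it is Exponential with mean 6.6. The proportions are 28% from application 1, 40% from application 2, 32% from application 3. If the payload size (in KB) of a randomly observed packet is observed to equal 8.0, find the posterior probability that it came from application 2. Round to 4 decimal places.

0.6535

Likelihoods f(8.0 | ·): 1: 0.185185; 2: 0.3125; 3: 0.0450857.
Posterior ∝ prior × likelihood. Numerator for 2: 0.4·0.3125 = 0.125.
Normalizing constant: 0.28·0.185185 + 0.4·0.3125 + 0.32·0.0450857 = 0.191279.
P(2 | observation) = 0.125 / 0.191279 = 0.653495.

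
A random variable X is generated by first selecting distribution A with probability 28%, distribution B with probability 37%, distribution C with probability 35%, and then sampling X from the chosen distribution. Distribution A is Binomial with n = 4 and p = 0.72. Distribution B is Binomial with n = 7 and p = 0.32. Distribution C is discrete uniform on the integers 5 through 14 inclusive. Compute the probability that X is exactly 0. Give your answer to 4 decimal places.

Conditional on each component, P(X = 0): A: 0.00614656; B: 0.0672299; C: 0.
By total probability, P(X = 0) = 0.28·0.00614656 + 0.37·0.0672299 + 0.35·0 = 0.0265961.

0.0266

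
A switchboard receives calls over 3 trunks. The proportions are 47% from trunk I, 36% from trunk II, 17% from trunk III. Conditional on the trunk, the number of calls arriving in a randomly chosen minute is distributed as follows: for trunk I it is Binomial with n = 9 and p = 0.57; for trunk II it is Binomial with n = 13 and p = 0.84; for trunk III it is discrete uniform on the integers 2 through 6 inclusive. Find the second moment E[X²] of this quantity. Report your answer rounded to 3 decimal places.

60.023

For each component E[X²] = Var + (mean)², giving I: 28.5228; II: 120.994; III: 18.
Overall E[X²] = 0.47·28.5228 + 0.36·120.994 + 0.17·18 = 60.0234.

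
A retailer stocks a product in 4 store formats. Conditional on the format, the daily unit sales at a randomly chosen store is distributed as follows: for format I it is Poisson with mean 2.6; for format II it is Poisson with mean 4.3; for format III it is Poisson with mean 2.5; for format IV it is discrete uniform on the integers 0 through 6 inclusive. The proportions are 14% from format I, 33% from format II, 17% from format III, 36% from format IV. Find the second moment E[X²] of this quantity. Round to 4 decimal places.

For each component E[X²] = Var + (mean)², giving I: 9.36; II: 22.79; III: 8.75; IV: 13.
Overall E[X²] = 0.14·9.36 + 0.33·22.79 + 0.17·8.75 + 0.36·13 = 14.9986.

14.9986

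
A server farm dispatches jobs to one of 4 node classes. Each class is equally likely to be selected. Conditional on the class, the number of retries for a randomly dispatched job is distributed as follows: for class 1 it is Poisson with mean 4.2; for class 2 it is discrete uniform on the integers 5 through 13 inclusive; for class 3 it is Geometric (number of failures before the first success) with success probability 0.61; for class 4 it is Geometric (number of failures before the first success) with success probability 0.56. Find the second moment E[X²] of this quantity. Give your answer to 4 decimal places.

28.2460

For each component E[X²] = Var + (mean)², giving 1: 21.84; 2: 87.6667; 3: 1.45687; 4: 2.02041.
Overall E[X²] = 0.25·21.84 + 0.25·87.6667 + 0.25·1.45687 + 0.25·2.02041 = 28.246.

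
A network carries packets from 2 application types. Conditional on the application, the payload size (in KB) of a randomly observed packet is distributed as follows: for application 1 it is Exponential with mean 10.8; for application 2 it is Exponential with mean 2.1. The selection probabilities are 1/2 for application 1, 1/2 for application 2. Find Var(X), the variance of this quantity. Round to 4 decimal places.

79.4475

Per component, 1: μ=10.8, E[X²]=233.28; 2: μ=2.1, E[X²]=8.82.
E[X] = 0.5·10.8 + 0.5·2.1 = 6.45.
E[X²] = 0.5·233.28 + 0.5·8.82 = 121.05.
Var(X) = E[X²] − (E[X])² = 121.05 − 41.6025 = 79.4475.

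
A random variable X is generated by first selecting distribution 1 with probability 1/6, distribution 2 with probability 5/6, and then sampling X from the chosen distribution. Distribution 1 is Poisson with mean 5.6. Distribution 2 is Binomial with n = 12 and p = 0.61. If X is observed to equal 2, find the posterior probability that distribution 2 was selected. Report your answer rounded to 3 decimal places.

Likelihoods P(X=2 | ·): 1: 0.0579825; 2: 0.00199917.
Posterior ∝ prior × likelihood. Numerator for 2: 0.833333·0.00199917 = 0.00166597.
Normalizing constant: 0.166667·0.0579825 + 0.833333·0.00199917 = 0.0113297.
P(2 | observation) = 0.00166597 / 0.0113297 = 0.147045.

0.147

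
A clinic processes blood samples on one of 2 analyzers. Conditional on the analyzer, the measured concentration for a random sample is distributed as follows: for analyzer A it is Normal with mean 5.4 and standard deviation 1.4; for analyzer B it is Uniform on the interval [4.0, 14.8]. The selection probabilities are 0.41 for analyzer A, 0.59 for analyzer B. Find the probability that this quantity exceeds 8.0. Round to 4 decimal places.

Conditional on each analyzer, P(X > 8.0): A: 0.0316454; B: 0.62963.
By total probability, P(X > 8.0) = 0.41·0.0316454 + 0.59·0.62963 = 0.384456.

0.3845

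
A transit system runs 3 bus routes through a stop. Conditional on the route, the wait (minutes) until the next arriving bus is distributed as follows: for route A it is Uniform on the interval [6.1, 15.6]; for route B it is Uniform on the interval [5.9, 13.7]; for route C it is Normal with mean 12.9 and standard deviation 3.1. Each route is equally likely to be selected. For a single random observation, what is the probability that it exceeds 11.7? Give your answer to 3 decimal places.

Conditional on each route, P(X > 11.7): A: 0.410526; B: 0.25641; C: 0.650658.
By total probability, P(X > 11.7) = 0.333333·0.410526 + 0.333333·0.25641 + 0.333333·0.650658 = 0.439198.

0.439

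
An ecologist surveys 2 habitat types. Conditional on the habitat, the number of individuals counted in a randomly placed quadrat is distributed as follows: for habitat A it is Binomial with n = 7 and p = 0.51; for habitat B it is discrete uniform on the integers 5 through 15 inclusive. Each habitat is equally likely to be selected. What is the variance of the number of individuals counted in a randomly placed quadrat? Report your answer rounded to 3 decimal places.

16.211

Per component, A: μ=3.57, E[X²]=14.4942; B: μ=10, E[X²]=110.
E[X] = 0.5·3.57 + 0.5·10 = 6.785.
E[X²] = 0.5·14.4942 + 0.5·110 = 62.2471.
Var(X) = E[X²] − (E[X])² = 62.2471 − 46.0362 = 16.2109.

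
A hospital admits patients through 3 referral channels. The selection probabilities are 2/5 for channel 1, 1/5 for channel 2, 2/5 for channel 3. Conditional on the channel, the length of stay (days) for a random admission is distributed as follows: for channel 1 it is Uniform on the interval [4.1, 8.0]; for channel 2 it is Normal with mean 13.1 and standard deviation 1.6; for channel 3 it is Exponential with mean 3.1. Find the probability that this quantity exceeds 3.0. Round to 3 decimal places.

0.752

Conditional on each channel, P(X > 3.0): 1: 1; 2: 1; 3: 0.37994.
By total probability, P(X > 3.0) = 0.4·1 + 0.2·1 + 0.4·0.37994 = 0.751976.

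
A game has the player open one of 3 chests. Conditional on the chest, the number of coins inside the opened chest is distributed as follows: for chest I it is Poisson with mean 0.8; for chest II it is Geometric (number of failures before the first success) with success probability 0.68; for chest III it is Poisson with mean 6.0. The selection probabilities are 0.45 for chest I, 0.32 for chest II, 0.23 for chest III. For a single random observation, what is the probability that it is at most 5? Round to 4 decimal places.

Conditional on each chest, P(X ≤ 5): I: 0.999816; II: 0.998926; III: 0.44568.
By total probability, P(X ≤ 5) = 0.45·0.999816 + 0.32·0.998926 + 0.23·0.44568 = 0.87208.

0.8721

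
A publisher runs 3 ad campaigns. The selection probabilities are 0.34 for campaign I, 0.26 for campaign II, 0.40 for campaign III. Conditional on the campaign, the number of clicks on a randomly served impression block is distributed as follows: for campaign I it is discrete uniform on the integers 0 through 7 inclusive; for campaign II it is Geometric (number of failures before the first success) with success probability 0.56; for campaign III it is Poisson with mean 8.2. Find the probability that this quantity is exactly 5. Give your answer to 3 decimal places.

Conditional on each campaign, P(X = 5): I: 0.125; II: 0.00923531; III: 0.0848542.
By total probability, P(X = 5) = 0.34·0.125 + 0.26·0.00923531 + 0.4·0.0848542 = 0.0788429.

0.079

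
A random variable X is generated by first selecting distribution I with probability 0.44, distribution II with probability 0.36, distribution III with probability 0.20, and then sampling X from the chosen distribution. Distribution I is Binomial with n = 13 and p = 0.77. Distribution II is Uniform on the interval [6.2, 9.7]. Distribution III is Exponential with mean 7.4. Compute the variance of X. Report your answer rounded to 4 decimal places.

13.6259

Per component, I: μ=10.01, E[X²]=102.502; II: μ=7.95, E[X²]=64.2233; III: μ=7.4, E[X²]=109.52.
E[X] = 0.44·10.01 + 0.36·7.95 + 0.2·7.4 = 8.7464.
E[X²] = 0.44·102.502 + 0.36·64.2233 + 0.2·109.52 = 90.1255.
Var(X) = E[X²] − (E[X])² = 90.1255 − 76.4995 = 13.6259.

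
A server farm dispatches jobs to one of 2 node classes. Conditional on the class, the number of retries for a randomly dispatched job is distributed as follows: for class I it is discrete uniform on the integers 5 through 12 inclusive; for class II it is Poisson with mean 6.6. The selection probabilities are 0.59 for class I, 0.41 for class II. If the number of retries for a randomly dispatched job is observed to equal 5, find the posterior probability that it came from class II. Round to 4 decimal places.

0.4411

Likelihoods P(X=5 | ·): I: 0.125; II: 0.141969.
Posterior ∝ prior × likelihood. Numerator for II: 0.41·0.141969 = 0.0582075.
Normalizing constant: 0.59·0.125 + 0.41·0.141969 = 0.131957.
P(II | observation) = 0.0582075 / 0.131957 = 0.441108.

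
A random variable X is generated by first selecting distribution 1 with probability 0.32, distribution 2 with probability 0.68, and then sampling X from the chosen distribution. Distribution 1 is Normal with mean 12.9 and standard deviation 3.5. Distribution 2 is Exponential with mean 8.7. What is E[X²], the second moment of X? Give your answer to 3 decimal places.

160.110

For each component E[X²] = Var + (mean)², giving 1: 178.66; 2: 151.38.
Overall E[X²] = 0.32·178.66 + 0.68·151.38 = 160.11.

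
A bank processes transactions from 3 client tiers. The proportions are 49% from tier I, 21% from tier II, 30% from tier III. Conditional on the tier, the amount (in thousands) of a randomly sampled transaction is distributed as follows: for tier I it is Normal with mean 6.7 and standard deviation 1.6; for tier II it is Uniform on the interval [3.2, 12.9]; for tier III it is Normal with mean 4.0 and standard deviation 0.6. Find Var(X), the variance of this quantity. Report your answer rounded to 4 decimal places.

5.3015

Per component, I: μ=6.7, E[X²]=47.45; II: μ=8.05, E[X²]=72.6433; III: μ=4, E[X²]=16.36.
E[X] = 0.49·6.7 + 0.21·8.05 + 0.3·4 = 6.1735.
E[X²] = 0.49·47.45 + 0.21·72.6433 + 0.3·16.36 = 43.4136.
Var(X) = E[X²] − (E[X])² = 43.4136 − 38.1121 = 5.3015.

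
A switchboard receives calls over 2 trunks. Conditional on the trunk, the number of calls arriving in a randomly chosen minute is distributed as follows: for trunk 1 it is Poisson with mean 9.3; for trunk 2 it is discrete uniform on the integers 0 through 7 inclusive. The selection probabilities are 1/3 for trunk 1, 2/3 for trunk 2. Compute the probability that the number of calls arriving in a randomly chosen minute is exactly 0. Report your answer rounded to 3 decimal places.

Conditional on each trunk, P(X = 0): 1: 9.14242e-05; 2: 0.125.
By total probability, P(X = 0) = 0.333333·9.14242e-05 + 0.666667·0.125 = 0.0833638.

0.083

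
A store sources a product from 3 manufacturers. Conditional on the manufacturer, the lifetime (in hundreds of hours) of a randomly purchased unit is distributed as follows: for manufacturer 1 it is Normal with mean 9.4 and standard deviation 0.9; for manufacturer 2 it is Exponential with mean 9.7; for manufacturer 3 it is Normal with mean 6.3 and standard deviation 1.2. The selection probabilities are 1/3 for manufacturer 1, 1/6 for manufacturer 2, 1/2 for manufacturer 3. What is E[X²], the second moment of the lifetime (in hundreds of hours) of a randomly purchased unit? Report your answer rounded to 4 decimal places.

81.6517

For each component E[X²] = Var + (mean)², giving 1: 89.17; 2: 188.18; 3: 41.13.
Overall E[X²] = 0.333333·89.17 + 0.166667·188.18 + 0.5·41.13 = 81.6517.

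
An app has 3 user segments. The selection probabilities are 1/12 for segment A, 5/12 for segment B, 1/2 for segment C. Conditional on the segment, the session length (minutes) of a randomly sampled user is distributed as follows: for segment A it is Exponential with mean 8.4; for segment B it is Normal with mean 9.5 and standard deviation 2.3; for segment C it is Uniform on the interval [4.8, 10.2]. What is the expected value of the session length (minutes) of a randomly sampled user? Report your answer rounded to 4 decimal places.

8.4083

Component means — A: 8.4; B: 9.5; C: 7.5.
E[X] = 0.0833333·8.4 + 0.416667·9.5 + 0.5·7.5 = 8.40833.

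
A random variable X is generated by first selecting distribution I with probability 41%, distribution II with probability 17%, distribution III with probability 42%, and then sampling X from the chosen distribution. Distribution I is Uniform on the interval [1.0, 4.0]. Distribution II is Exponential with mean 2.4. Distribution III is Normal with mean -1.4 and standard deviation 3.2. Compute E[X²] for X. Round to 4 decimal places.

For each component E[X²] = Var + (mean)², giving I: 7; II: 11.52; III: 12.2.
Overall E[X²] = 0.41·7 + 0.17·11.52 + 0.42·12.2 = 9.9524.

9.9524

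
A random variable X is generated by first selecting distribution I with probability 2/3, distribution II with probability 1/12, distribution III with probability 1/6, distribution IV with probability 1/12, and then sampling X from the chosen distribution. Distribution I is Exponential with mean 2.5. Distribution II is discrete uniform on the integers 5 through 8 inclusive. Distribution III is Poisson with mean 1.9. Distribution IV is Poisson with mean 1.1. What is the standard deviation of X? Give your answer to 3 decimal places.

Per component, I: μ=2.5, E[X²]=12.5; II: μ=6.5, E[X²]=43.5; III: μ=1.9, E[X²]=5.51; IV: μ=1.1, E[X²]=2.31.
E[X] = 0.666667·2.5 + 0.0833333·6.5 + 0.166667·1.9 + 0.0833333·1.1 = 2.61667.
E[X²] = 0.666667·12.5 + 0.0833333·43.5 + 0.166667·5.51 + 0.0833333·2.31 = 13.0692.
Var(X) = E[X²] − (E[X])² = 13.0692 − 6.84694 = 6.22222.
SD(X) = √6.22222 = 2.49444.

2.494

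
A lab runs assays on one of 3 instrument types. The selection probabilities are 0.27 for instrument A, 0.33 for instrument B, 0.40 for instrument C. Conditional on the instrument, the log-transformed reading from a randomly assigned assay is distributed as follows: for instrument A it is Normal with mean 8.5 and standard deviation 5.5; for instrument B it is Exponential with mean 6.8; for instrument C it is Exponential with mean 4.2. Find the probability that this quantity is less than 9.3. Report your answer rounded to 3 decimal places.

0.753

Conditional on each instrument, P(X < 9.3): A: 0.557824; B: 0.745294; C: 0.890768.
By total probability, P(X < 9.3) = 0.27·0.557824 + 0.33·0.745294 + 0.4·0.890768 = 0.752867.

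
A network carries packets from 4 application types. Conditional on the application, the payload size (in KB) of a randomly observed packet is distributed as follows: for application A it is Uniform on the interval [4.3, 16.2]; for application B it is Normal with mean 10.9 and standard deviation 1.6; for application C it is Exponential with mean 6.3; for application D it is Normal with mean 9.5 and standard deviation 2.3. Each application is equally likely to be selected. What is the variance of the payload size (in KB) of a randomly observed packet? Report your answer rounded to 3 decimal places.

Per component, A: μ=10.25, E[X²]=116.863; B: μ=10.9, E[X²]=121.37; C: μ=6.3, E[X²]=79.38; D: μ=9.5, E[X²]=95.54.
E[X] = 0.25·10.25 + 0.25·10.9 + 0.25·6.3 + 0.25·9.5 = 9.2375.
E[X²] = 0.25·116.863 + 0.25·121.37 + 0.25·79.38 + 0.25·95.54 = 103.288.
Var(X) = E[X²] − (E[X])² = 103.288 − 85.3314 = 17.9569.

17.957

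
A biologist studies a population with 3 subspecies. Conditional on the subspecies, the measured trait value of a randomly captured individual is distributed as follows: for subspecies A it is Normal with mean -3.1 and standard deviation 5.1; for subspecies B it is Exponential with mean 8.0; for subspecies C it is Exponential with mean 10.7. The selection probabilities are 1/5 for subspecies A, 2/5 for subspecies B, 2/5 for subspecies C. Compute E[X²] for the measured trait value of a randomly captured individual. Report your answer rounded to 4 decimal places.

For each component E[X²] = Var + (mean)², giving A: 35.62; B: 128; C: 228.98.
Overall E[X²] = 0.2·35.62 + 0.4·128 + 0.4·228.98 = 149.916.

149.9160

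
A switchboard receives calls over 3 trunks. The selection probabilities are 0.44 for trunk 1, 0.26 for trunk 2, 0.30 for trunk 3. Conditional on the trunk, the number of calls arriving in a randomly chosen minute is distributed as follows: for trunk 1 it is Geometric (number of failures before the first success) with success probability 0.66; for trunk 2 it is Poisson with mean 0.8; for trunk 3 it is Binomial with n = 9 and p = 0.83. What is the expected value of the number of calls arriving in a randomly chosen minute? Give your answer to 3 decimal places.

2.676

Component means — 1: 0.515152; 2: 0.8; 3: 7.47.
E[X] = 0.44·0.515152 + 0.26·0.8 + 0.3·7.47 = 2.67567.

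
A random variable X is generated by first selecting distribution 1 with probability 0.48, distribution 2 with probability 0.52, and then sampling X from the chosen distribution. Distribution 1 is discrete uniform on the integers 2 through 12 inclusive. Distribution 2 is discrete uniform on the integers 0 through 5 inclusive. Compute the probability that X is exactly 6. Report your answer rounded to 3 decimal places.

0.044

Conditional on each component, P(X = 6): 1: 0.0909091; 2: 0.
By total probability, P(X = 6) = 0.48·0.0909091 + 0.52·0 = 0.0436364.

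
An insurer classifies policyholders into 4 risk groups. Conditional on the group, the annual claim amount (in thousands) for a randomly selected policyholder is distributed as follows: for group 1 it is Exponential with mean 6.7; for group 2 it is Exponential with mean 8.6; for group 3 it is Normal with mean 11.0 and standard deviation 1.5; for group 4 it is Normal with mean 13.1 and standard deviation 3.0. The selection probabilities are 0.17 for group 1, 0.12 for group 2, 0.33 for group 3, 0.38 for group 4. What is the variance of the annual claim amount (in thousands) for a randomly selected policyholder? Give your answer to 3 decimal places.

26.130

Per component, 1: μ=6.7, E[X²]=89.78; 2: μ=8.6, E[X²]=147.92; 3: μ=11, E[X²]=123.25; 4: μ=13.1, E[X²]=180.61.
E[X] = 0.17·6.7 + 0.12·8.6 + 0.33·11 + 0.38·13.1 = 10.779.
E[X²] = 0.17·89.78 + 0.12·147.92 + 0.33·123.25 + 0.38·180.61 = 142.317.
Var(X) = E[X²] − (E[X])² = 142.317 − 116.187 = 26.1305.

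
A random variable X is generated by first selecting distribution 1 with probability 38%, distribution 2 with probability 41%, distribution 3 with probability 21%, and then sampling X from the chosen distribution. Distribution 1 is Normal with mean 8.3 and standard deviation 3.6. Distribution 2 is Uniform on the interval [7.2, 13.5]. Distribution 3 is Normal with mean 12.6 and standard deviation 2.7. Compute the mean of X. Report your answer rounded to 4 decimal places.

10.0435

Component means — 1: 8.3; 2: 10.35; 3: 12.6.
E[X] = 0.38·8.3 + 0.41·10.35 + 0.21·12.6 = 10.0435.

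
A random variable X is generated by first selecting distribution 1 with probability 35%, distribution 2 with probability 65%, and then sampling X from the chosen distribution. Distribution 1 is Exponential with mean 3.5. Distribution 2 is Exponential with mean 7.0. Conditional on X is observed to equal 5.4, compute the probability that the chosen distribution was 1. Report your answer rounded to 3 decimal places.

0.332

Likelihoods f(5.4 | ·): 1: 0.061077; 2: 0.0660503.
Posterior ∝ prior × likelihood. Numerator for 1: 0.35·0.061077 = 0.0213769.
Normalizing constant: 0.35·0.061077 + 0.65·0.0660503 = 0.0643096.
P(1 | observation) = 0.0213769 / 0.0643096 = 0.332407.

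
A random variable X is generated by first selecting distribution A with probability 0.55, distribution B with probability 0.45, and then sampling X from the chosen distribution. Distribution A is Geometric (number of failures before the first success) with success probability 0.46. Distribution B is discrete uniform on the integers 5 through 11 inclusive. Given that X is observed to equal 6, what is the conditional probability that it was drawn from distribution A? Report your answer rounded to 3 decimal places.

0.089

Likelihoods P(X=6 | ·): A: 0.0114057; B: 0.142857.
Posterior ∝ prior × likelihood. Numerator for A: 0.55·0.0114057 = 0.00627311.
Normalizing constant: 0.55·0.0114057 + 0.45·0.142857 = 0.0705588.
P(A | observation) = 0.00627311 / 0.0705588 = 0.0889061.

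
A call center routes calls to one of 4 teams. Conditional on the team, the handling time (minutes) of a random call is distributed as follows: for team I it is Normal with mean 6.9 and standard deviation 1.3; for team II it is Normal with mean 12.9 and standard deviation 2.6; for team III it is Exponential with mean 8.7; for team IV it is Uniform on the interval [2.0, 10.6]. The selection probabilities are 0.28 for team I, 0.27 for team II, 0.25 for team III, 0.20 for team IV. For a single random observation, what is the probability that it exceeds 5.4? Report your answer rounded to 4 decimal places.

Conditional on each team, P(X > 5.4): I: 0.875718; II: 0.998041; III: 0.537574; IV: 0.604651.
By total probability, P(X > 5.4) = 0.28·0.875718 + 0.27·0.998041 + 0.25·0.537574 + 0.2·0.604651 = 0.769996.

0.7700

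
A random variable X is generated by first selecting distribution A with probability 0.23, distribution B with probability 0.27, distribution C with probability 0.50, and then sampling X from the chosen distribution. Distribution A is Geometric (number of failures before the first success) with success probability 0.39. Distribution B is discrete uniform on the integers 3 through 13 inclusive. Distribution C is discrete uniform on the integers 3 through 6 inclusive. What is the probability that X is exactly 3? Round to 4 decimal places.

0.1699

Conditional on each component, P(X = 3): A: 0.0885226; B: 0.0909091; C: 0.25.
By total probability, P(X = 3) = 0.23·0.0885226 + 0.27·0.0909091 + 0.5·0.25 = 0.169906.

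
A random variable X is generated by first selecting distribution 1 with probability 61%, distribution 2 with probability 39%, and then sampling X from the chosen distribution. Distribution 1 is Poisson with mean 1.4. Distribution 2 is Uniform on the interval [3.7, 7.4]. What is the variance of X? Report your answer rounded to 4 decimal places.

Per component, 1: μ=1.4, E[X²]=3.36; 2: μ=5.55, E[X²]=31.9433.
E[X] = 0.61·1.4 + 0.39·5.55 = 3.0185.
E[X²] = 0.61·3.36 + 0.39·31.9433 = 14.5075.
Var(X) = E[X²] − (E[X])² = 14.5075 − 9.11134 = 5.39616.

5.3962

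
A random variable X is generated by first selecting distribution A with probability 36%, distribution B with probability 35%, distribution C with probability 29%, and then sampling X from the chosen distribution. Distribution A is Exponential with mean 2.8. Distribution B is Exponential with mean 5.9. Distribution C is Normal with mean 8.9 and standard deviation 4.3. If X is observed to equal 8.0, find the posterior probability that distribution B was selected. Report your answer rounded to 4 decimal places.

0.3120

Likelihoods f(8.0 | ·): A: 0.0205116; B: 0.0436791; C: 0.0907672.
Posterior ∝ prior × likelihood. Numerator for B: 0.35·0.0436791 = 0.0152877.
Normalizing constant: 0.36·0.0205116 + 0.35·0.0436791 + 0.29·0.0907672 = 0.0489944.
P(B | observation) = 0.0152877 / 0.0489944 = 0.31203.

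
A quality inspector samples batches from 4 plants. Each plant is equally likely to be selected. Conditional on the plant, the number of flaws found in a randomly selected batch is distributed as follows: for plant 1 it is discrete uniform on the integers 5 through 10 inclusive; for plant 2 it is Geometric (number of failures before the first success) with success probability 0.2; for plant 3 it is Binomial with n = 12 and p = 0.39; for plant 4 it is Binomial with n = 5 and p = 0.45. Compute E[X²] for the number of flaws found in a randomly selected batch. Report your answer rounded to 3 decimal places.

For each component E[X²] = Var + (mean)², giving 1: 59.1667; 2: 36; 3: 24.7572; 4: 6.3.
Overall E[X²] = 0.25·59.1667 + 0.25·36 + 0.25·24.7572 + 0.25·6.3 = 31.556.

31.556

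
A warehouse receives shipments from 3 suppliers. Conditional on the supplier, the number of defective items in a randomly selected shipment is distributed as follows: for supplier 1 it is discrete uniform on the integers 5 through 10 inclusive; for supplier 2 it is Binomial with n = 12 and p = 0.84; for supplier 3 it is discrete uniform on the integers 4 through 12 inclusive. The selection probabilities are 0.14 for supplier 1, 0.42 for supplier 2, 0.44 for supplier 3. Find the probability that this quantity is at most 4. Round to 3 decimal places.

Conditional on each supplier, P(X ≤ 4): 1: 0; 2: 0.000115339; 3: 0.111111.
By total probability, P(X ≤ 4) = 0.14·0 + 0.42·0.000115339 + 0.44·0.111111 = 0.0489373.

0.049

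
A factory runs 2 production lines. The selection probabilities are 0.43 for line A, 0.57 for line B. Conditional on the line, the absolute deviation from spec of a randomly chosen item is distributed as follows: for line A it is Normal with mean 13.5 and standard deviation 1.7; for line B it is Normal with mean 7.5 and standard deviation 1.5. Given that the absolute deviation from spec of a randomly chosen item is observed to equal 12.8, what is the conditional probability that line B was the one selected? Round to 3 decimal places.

0.003

Likelihoods f(12.8 | ·): A: 0.215598; B: 0.000517435.
Posterior ∝ prior × likelihood. Numerator for B: 0.57·0.000517435 = 0.000294938.
Normalizing constant: 0.43·0.215598 + 0.57·0.000517435 = 0.0930019.
P(B | observation) = 0.000294938 / 0.0930019 = 0.00317131.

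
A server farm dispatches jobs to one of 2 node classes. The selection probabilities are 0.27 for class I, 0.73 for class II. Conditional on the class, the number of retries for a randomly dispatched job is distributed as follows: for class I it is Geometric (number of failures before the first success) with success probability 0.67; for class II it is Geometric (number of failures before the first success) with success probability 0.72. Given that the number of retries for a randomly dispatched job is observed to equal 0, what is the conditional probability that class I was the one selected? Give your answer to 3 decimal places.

0.256

Likelihoods P(X=0 | ·): I: 0.67; II: 0.72.
Posterior ∝ prior × likelihood. Numerator for I: 0.27·0.67 = 0.1809.
Normalizing constant: 0.27·0.67 + 0.73·0.72 = 0.7065.
P(I | observation) = 0.1809 / 0.7065 = 0.256051.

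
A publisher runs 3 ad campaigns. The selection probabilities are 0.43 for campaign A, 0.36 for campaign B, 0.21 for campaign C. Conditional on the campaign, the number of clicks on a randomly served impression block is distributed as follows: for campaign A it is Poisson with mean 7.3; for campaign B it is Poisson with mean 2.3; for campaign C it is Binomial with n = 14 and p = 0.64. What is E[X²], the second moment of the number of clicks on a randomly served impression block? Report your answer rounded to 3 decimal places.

For each component E[X²] = Var + (mean)², giving A: 60.59; B: 7.59; C: 83.5072.
Overall E[X²] = 0.43·60.59 + 0.36·7.59 + 0.21·83.5072 = 46.3226.

46.323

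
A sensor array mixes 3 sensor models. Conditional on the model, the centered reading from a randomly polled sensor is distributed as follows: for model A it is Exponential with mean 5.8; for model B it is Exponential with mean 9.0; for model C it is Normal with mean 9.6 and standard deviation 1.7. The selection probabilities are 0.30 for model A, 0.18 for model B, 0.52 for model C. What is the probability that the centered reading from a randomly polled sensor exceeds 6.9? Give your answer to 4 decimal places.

0.6657

Conditional on each model, P(X > 6.9): A: 0.304326; B: 0.464559; C: 0.943883.
By total probability, P(X > 6.9) = 0.3·0.304326 + 0.18·0.464559 + 0.52·0.943883 = 0.665738.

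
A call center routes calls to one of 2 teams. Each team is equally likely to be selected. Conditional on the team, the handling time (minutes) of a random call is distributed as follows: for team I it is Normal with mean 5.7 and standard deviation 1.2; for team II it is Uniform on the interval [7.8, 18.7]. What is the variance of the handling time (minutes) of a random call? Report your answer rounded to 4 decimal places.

Per component, I: μ=5.7, E[X²]=33.93; II: μ=13.25, E[X²]=185.463.
E[X] = 0.5·5.7 + 0.5·13.25 = 9.475.
E[X²] = 0.5·33.93 + 0.5·185.463 = 109.697.
Var(X) = E[X²] − (E[X])² = 109.697 − 89.7756 = 19.921.

19.9210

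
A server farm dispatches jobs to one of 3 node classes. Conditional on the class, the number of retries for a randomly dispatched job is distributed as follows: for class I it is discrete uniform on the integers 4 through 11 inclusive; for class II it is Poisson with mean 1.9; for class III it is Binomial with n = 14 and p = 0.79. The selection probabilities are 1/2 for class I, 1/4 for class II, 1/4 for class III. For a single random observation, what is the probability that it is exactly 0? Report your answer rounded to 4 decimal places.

Conditional on each class, P(X = 0): I: 0; II: 0.149569; III: 3.24392e-10.
By total probability, P(X = 0) = 0.5·0 + 0.25·0.149569 + 0.25·3.24392e-10 = 0.0373922.

0.0374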